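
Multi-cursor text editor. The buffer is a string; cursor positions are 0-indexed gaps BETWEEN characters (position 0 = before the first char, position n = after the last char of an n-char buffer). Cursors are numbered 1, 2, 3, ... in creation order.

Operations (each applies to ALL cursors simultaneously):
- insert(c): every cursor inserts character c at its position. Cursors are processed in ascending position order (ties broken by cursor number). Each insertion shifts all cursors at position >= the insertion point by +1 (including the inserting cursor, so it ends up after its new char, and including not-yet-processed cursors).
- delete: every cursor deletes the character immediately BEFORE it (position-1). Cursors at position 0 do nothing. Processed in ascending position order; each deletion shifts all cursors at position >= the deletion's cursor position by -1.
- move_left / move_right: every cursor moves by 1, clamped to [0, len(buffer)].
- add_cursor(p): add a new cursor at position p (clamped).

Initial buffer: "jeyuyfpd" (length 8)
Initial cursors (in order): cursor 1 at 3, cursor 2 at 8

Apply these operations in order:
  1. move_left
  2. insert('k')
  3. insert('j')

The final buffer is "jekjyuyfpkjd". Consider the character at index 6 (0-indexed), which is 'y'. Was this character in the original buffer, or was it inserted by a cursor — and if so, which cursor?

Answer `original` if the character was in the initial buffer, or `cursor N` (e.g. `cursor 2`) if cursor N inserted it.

After op 1 (move_left): buffer="jeyuyfpd" (len 8), cursors c1@2 c2@7, authorship ........
After op 2 (insert('k')): buffer="jekyuyfpkd" (len 10), cursors c1@3 c2@9, authorship ..1.....2.
After op 3 (insert('j')): buffer="jekjyuyfpkjd" (len 12), cursors c1@4 c2@11, authorship ..11.....22.
Authorship (.=original, N=cursor N): . . 1 1 . . . . . 2 2 .
Index 6: author = original

Answer: original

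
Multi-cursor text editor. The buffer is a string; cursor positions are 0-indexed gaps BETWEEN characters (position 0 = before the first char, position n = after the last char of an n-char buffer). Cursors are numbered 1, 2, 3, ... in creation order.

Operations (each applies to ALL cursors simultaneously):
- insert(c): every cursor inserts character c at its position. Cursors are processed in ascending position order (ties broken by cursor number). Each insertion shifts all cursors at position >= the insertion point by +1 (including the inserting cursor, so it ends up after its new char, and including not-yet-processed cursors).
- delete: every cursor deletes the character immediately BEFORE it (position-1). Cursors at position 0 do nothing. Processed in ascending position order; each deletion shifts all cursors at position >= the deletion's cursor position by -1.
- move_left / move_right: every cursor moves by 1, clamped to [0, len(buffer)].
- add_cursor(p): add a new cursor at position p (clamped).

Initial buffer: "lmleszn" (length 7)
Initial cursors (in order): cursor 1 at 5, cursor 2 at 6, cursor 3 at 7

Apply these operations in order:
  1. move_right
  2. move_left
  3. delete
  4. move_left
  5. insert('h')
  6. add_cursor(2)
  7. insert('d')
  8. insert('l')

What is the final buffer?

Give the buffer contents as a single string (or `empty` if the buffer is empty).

Answer: lmdlhhhdddlllln

Derivation:
After op 1 (move_right): buffer="lmleszn" (len 7), cursors c1@6 c2@7 c3@7, authorship .......
After op 2 (move_left): buffer="lmleszn" (len 7), cursors c1@5 c2@6 c3@6, authorship .......
After op 3 (delete): buffer="lmln" (len 4), cursors c1@3 c2@3 c3@3, authorship ....
After op 4 (move_left): buffer="lmln" (len 4), cursors c1@2 c2@2 c3@2, authorship ....
After op 5 (insert('h')): buffer="lmhhhln" (len 7), cursors c1@5 c2@5 c3@5, authorship ..123..
After op 6 (add_cursor(2)): buffer="lmhhhln" (len 7), cursors c4@2 c1@5 c2@5 c3@5, authorship ..123..
After op 7 (insert('d')): buffer="lmdhhhdddln" (len 11), cursors c4@3 c1@9 c2@9 c3@9, authorship ..4123123..
After op 8 (insert('l')): buffer="lmdlhhhdddlllln" (len 15), cursors c4@4 c1@13 c2@13 c3@13, authorship ..44123123123..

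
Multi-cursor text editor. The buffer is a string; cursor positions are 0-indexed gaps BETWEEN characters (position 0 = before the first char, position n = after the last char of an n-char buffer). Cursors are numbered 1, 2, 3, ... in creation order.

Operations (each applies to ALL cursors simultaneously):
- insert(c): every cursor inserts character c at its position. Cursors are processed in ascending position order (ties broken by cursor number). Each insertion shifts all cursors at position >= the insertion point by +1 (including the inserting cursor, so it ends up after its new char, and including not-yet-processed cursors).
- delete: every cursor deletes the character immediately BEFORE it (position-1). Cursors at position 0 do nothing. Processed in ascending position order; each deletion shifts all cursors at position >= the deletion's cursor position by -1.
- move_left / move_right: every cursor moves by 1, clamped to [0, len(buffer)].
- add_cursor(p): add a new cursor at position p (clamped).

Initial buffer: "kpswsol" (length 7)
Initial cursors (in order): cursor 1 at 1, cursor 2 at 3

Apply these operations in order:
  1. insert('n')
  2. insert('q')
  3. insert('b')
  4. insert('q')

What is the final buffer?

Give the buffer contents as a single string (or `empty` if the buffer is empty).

After op 1 (insert('n')): buffer="knpsnwsol" (len 9), cursors c1@2 c2@5, authorship .1..2....
After op 2 (insert('q')): buffer="knqpsnqwsol" (len 11), cursors c1@3 c2@7, authorship .11..22....
After op 3 (insert('b')): buffer="knqbpsnqbwsol" (len 13), cursors c1@4 c2@9, authorship .111..222....
After op 4 (insert('q')): buffer="knqbqpsnqbqwsol" (len 15), cursors c1@5 c2@11, authorship .1111..2222....

Answer: knqbqpsnqbqwsol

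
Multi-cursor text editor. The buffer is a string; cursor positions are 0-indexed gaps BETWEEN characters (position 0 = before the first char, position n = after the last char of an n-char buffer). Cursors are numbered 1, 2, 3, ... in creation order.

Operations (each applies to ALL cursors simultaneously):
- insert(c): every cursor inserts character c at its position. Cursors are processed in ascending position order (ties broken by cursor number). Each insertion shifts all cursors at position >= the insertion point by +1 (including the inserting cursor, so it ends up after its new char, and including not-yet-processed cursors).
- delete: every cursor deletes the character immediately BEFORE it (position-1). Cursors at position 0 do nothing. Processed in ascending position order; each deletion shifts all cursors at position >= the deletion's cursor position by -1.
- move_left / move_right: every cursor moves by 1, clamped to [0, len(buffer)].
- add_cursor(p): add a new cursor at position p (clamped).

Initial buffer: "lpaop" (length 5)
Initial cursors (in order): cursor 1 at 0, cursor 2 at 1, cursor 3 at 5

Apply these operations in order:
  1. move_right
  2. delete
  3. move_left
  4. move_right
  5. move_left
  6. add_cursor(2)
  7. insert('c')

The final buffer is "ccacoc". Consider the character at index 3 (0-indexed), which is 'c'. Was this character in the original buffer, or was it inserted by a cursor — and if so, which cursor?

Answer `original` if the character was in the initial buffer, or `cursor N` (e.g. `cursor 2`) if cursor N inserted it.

Answer: cursor 3

Derivation:
After op 1 (move_right): buffer="lpaop" (len 5), cursors c1@1 c2@2 c3@5, authorship .....
After op 2 (delete): buffer="ao" (len 2), cursors c1@0 c2@0 c3@2, authorship ..
After op 3 (move_left): buffer="ao" (len 2), cursors c1@0 c2@0 c3@1, authorship ..
After op 4 (move_right): buffer="ao" (len 2), cursors c1@1 c2@1 c3@2, authorship ..
After op 5 (move_left): buffer="ao" (len 2), cursors c1@0 c2@0 c3@1, authorship ..
After op 6 (add_cursor(2)): buffer="ao" (len 2), cursors c1@0 c2@0 c3@1 c4@2, authorship ..
After op 7 (insert('c')): buffer="ccacoc" (len 6), cursors c1@2 c2@2 c3@4 c4@6, authorship 12.3.4
Authorship (.=original, N=cursor N): 1 2 . 3 . 4
Index 3: author = 3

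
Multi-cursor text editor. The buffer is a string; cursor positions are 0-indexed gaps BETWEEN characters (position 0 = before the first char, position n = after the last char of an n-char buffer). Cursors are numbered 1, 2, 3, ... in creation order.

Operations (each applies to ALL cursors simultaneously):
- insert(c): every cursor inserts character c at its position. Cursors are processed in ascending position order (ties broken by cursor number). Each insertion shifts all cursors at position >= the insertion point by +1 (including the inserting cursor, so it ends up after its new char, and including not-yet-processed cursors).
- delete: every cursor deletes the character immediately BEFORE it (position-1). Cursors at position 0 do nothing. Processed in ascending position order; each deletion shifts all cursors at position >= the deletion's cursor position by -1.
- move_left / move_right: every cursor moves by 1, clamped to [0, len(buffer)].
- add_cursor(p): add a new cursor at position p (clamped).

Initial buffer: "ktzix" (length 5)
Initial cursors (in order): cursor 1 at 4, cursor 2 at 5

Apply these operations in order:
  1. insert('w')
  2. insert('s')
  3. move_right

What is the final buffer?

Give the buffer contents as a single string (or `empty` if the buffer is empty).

Answer: ktziwsxws

Derivation:
After op 1 (insert('w')): buffer="ktziwxw" (len 7), cursors c1@5 c2@7, authorship ....1.2
After op 2 (insert('s')): buffer="ktziwsxws" (len 9), cursors c1@6 c2@9, authorship ....11.22
After op 3 (move_right): buffer="ktziwsxws" (len 9), cursors c1@7 c2@9, authorship ....11.22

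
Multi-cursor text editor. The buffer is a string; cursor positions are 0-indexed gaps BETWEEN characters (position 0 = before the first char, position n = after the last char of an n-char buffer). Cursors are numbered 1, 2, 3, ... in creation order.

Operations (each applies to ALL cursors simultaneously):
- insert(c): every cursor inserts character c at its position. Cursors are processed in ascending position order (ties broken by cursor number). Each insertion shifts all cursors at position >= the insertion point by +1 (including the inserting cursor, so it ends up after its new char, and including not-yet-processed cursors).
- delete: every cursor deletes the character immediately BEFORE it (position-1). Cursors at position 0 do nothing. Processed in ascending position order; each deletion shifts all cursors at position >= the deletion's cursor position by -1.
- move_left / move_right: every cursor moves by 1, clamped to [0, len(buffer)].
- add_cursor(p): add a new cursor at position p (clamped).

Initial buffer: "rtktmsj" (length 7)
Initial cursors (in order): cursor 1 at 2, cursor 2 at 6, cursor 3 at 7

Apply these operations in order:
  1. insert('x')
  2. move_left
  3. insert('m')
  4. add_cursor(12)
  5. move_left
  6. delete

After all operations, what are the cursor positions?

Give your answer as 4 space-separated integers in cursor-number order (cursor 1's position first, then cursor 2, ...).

After op 1 (insert('x')): buffer="rtxktmsxjx" (len 10), cursors c1@3 c2@8 c3@10, authorship ..1....2.3
After op 2 (move_left): buffer="rtxktmsxjx" (len 10), cursors c1@2 c2@7 c3@9, authorship ..1....2.3
After op 3 (insert('m')): buffer="rtmxktmsmxjmx" (len 13), cursors c1@3 c2@9 c3@12, authorship ..11....22.33
After op 4 (add_cursor(12)): buffer="rtmxktmsmxjmx" (len 13), cursors c1@3 c2@9 c3@12 c4@12, authorship ..11....22.33
After op 5 (move_left): buffer="rtmxktmsmxjmx" (len 13), cursors c1@2 c2@8 c3@11 c4@11, authorship ..11....22.33
After op 6 (delete): buffer="rmxktmmmx" (len 9), cursors c1@1 c2@6 c3@7 c4@7, authorship .11...233

Answer: 1 6 7 7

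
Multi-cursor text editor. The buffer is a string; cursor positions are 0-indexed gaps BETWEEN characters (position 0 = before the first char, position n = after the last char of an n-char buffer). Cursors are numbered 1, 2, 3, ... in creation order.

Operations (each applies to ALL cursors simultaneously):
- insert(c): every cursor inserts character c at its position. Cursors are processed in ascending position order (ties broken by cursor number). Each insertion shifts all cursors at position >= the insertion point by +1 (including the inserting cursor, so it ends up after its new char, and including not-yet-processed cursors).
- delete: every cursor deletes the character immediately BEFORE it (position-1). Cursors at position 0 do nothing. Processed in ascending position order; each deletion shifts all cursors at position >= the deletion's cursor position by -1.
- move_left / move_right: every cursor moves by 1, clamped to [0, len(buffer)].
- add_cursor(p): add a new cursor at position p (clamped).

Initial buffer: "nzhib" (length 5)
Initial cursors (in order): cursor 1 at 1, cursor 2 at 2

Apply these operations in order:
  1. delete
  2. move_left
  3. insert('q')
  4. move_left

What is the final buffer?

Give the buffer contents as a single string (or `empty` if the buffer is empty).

Answer: qqhib

Derivation:
After op 1 (delete): buffer="hib" (len 3), cursors c1@0 c2@0, authorship ...
After op 2 (move_left): buffer="hib" (len 3), cursors c1@0 c2@0, authorship ...
After op 3 (insert('q')): buffer="qqhib" (len 5), cursors c1@2 c2@2, authorship 12...
After op 4 (move_left): buffer="qqhib" (len 5), cursors c1@1 c2@1, authorship 12...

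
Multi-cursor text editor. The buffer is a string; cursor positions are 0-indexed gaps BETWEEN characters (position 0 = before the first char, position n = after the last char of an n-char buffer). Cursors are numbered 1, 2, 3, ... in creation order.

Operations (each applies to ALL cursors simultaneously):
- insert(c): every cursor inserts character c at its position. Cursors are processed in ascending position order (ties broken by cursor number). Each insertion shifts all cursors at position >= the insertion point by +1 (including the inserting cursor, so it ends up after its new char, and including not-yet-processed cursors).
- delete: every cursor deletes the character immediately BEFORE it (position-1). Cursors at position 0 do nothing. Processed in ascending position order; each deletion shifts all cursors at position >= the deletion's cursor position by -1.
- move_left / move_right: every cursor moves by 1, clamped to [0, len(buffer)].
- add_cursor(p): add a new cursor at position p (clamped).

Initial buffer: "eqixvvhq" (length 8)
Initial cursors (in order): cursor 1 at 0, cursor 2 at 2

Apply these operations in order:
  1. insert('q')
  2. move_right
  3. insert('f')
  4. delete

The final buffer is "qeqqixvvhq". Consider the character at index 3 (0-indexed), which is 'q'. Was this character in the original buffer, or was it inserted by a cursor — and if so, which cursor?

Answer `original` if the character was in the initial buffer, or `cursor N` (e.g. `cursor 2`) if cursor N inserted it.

After op 1 (insert('q')): buffer="qeqqixvvhq" (len 10), cursors c1@1 c2@4, authorship 1..2......
After op 2 (move_right): buffer="qeqqixvvhq" (len 10), cursors c1@2 c2@5, authorship 1..2......
After op 3 (insert('f')): buffer="qefqqifxvvhq" (len 12), cursors c1@3 c2@7, authorship 1.1.2.2.....
After op 4 (delete): buffer="qeqqixvvhq" (len 10), cursors c1@2 c2@5, authorship 1..2......
Authorship (.=original, N=cursor N): 1 . . 2 . . . . . .
Index 3: author = 2

Answer: cursor 2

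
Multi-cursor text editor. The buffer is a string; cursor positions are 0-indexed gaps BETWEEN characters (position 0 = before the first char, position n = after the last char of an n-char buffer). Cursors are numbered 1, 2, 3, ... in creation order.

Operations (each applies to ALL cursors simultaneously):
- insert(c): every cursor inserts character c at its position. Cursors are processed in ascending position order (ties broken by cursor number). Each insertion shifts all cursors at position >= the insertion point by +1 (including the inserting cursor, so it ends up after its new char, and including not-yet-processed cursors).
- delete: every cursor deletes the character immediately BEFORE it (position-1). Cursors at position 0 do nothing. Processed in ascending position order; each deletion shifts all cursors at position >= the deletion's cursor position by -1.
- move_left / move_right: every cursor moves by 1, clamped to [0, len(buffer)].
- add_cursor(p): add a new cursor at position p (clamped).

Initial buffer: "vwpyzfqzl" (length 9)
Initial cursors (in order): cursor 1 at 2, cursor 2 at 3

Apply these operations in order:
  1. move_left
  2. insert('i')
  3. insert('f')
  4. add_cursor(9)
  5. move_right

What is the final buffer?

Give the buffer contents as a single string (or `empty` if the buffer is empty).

Answer: vifwifpyzfqzl

Derivation:
After op 1 (move_left): buffer="vwpyzfqzl" (len 9), cursors c1@1 c2@2, authorship .........
After op 2 (insert('i')): buffer="viwipyzfqzl" (len 11), cursors c1@2 c2@4, authorship .1.2.......
After op 3 (insert('f')): buffer="vifwifpyzfqzl" (len 13), cursors c1@3 c2@6, authorship .11.22.......
After op 4 (add_cursor(9)): buffer="vifwifpyzfqzl" (len 13), cursors c1@3 c2@6 c3@9, authorship .11.22.......
After op 5 (move_right): buffer="vifwifpyzfqzl" (len 13), cursors c1@4 c2@7 c3@10, authorship .11.22.......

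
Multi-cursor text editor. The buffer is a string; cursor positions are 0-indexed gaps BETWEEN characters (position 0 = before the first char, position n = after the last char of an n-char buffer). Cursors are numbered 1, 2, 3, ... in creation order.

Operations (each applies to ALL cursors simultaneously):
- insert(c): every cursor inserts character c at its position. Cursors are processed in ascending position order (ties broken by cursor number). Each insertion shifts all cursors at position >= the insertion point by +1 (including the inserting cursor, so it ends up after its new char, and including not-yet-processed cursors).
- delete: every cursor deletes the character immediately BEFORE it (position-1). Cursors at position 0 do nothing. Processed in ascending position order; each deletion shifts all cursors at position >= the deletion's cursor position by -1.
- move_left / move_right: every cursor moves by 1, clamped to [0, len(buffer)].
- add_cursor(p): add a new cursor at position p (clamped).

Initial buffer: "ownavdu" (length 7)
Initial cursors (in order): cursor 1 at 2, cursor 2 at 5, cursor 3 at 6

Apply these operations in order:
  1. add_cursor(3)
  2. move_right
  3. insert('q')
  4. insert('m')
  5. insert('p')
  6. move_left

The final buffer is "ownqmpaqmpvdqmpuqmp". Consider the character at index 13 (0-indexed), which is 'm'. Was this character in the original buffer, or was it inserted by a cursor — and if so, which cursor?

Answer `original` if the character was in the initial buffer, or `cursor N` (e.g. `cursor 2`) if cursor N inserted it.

After op 1 (add_cursor(3)): buffer="ownavdu" (len 7), cursors c1@2 c4@3 c2@5 c3@6, authorship .......
After op 2 (move_right): buffer="ownavdu" (len 7), cursors c1@3 c4@4 c2@6 c3@7, authorship .......
After op 3 (insert('q')): buffer="ownqaqvdquq" (len 11), cursors c1@4 c4@6 c2@9 c3@11, authorship ...1.4..2.3
After op 4 (insert('m')): buffer="ownqmaqmvdqmuqm" (len 15), cursors c1@5 c4@8 c2@12 c3@15, authorship ...11.44..22.33
After op 5 (insert('p')): buffer="ownqmpaqmpvdqmpuqmp" (len 19), cursors c1@6 c4@10 c2@15 c3@19, authorship ...111.444..222.333
After op 6 (move_left): buffer="ownqmpaqmpvdqmpuqmp" (len 19), cursors c1@5 c4@9 c2@14 c3@18, authorship ...111.444..222.333
Authorship (.=original, N=cursor N): . . . 1 1 1 . 4 4 4 . . 2 2 2 . 3 3 3
Index 13: author = 2

Answer: cursor 2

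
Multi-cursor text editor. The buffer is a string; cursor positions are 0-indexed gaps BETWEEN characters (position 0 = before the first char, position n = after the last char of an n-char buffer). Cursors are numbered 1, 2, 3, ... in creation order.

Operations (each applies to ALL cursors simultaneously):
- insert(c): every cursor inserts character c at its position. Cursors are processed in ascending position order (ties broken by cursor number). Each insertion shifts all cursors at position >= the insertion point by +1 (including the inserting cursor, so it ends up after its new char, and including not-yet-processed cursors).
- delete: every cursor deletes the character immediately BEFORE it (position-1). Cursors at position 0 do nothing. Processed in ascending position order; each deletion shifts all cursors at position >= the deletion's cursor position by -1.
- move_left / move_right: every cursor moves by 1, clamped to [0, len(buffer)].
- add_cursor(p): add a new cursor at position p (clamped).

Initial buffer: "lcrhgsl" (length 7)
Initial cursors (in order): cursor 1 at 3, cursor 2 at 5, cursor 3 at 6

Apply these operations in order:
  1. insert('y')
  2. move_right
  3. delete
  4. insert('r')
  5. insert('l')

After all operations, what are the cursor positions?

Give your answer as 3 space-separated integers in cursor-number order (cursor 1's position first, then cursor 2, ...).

After op 1 (insert('y')): buffer="lcryhgysyl" (len 10), cursors c1@4 c2@7 c3@9, authorship ...1..2.3.
After op 2 (move_right): buffer="lcryhgysyl" (len 10), cursors c1@5 c2@8 c3@10, authorship ...1..2.3.
After op 3 (delete): buffer="lcrygyy" (len 7), cursors c1@4 c2@6 c3@7, authorship ...1.23
After op 4 (insert('r')): buffer="lcryrgyryr" (len 10), cursors c1@5 c2@8 c3@10, authorship ...11.2233
After op 5 (insert('l')): buffer="lcryrlgyrlyrl" (len 13), cursors c1@6 c2@10 c3@13, authorship ...111.222333

Answer: 6 10 13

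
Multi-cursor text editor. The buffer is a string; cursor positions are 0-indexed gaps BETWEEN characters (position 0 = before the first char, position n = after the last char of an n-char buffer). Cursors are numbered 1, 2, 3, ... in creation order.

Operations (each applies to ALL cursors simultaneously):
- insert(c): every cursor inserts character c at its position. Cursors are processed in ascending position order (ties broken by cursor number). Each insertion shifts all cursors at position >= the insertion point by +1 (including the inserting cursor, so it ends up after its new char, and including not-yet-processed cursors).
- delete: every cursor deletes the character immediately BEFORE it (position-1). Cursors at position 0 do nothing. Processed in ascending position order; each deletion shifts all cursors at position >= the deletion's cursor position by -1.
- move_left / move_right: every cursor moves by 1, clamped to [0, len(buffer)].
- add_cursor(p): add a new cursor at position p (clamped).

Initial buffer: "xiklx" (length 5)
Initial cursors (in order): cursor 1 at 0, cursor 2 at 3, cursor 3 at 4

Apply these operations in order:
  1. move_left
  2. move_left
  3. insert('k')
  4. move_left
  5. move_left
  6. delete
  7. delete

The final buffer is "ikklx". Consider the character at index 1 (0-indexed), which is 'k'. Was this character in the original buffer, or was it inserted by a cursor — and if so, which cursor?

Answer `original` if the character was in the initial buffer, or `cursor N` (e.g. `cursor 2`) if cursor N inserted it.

After op 1 (move_left): buffer="xiklx" (len 5), cursors c1@0 c2@2 c3@3, authorship .....
After op 2 (move_left): buffer="xiklx" (len 5), cursors c1@0 c2@1 c3@2, authorship .....
After op 3 (insert('k')): buffer="kxkikklx" (len 8), cursors c1@1 c2@3 c3@5, authorship 1.2.3...
After op 4 (move_left): buffer="kxkikklx" (len 8), cursors c1@0 c2@2 c3@4, authorship 1.2.3...
After op 5 (move_left): buffer="kxkikklx" (len 8), cursors c1@0 c2@1 c3@3, authorship 1.2.3...
After op 6 (delete): buffer="xikklx" (len 6), cursors c1@0 c2@0 c3@1, authorship ..3...
After op 7 (delete): buffer="ikklx" (len 5), cursors c1@0 c2@0 c3@0, authorship .3...
Authorship (.=original, N=cursor N): . 3 . . .
Index 1: author = 3

Answer: cursor 3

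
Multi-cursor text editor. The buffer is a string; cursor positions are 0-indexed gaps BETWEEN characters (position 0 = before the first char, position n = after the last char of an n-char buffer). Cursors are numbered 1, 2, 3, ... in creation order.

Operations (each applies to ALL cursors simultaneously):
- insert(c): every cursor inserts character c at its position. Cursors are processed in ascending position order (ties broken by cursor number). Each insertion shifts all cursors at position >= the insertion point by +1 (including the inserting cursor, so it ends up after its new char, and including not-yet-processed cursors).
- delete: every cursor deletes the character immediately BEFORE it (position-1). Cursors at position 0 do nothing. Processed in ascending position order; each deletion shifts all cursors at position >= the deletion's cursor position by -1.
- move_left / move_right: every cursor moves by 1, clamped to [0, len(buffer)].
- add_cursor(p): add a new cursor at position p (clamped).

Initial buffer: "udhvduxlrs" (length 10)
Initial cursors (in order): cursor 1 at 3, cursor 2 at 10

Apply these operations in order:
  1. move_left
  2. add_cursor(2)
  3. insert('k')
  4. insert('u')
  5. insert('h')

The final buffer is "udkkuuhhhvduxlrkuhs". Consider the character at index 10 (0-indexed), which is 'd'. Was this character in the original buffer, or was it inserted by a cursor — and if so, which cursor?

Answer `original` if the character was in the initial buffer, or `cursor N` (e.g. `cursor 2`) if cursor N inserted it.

Answer: original

Derivation:
After op 1 (move_left): buffer="udhvduxlrs" (len 10), cursors c1@2 c2@9, authorship ..........
After op 2 (add_cursor(2)): buffer="udhvduxlrs" (len 10), cursors c1@2 c3@2 c2@9, authorship ..........
After op 3 (insert('k')): buffer="udkkhvduxlrks" (len 13), cursors c1@4 c3@4 c2@12, authorship ..13.......2.
After op 4 (insert('u')): buffer="udkkuuhvduxlrkus" (len 16), cursors c1@6 c3@6 c2@15, authorship ..1313.......22.
After op 5 (insert('h')): buffer="udkkuuhhhvduxlrkuhs" (len 19), cursors c1@8 c3@8 c2@18, authorship ..131313.......222.
Authorship (.=original, N=cursor N): . . 1 3 1 3 1 3 . . . . . . . 2 2 2 .
Index 10: author = original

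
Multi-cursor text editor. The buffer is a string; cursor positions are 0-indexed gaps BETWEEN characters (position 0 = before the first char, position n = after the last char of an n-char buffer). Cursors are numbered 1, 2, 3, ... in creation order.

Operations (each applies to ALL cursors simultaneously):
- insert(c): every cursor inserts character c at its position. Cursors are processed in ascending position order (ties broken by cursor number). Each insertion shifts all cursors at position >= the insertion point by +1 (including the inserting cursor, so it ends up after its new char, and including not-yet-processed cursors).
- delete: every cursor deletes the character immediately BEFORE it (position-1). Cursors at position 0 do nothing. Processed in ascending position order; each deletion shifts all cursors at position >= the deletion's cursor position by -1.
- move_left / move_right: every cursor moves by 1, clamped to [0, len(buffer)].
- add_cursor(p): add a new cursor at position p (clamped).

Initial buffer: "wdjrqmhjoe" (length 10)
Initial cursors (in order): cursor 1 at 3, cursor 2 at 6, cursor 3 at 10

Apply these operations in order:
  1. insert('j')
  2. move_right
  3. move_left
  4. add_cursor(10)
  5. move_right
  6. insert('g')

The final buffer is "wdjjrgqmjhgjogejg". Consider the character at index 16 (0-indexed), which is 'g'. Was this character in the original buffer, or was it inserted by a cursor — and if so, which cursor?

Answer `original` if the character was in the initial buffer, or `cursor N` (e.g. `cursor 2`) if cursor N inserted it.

Answer: cursor 3

Derivation:
After op 1 (insert('j')): buffer="wdjjrqmjhjoej" (len 13), cursors c1@4 c2@8 c3@13, authorship ...1...2....3
After op 2 (move_right): buffer="wdjjrqmjhjoej" (len 13), cursors c1@5 c2@9 c3@13, authorship ...1...2....3
After op 3 (move_left): buffer="wdjjrqmjhjoej" (len 13), cursors c1@4 c2@8 c3@12, authorship ...1...2....3
After op 4 (add_cursor(10)): buffer="wdjjrqmjhjoej" (len 13), cursors c1@4 c2@8 c4@10 c3@12, authorship ...1...2....3
After op 5 (move_right): buffer="wdjjrqmjhjoej" (len 13), cursors c1@5 c2@9 c4@11 c3@13, authorship ...1...2....3
After op 6 (insert('g')): buffer="wdjjrgqmjhgjogejg" (len 17), cursors c1@6 c2@11 c4@14 c3@17, authorship ...1.1..2.2..4.33
Authorship (.=original, N=cursor N): . . . 1 . 1 . . 2 . 2 . . 4 . 3 3
Index 16: author = 3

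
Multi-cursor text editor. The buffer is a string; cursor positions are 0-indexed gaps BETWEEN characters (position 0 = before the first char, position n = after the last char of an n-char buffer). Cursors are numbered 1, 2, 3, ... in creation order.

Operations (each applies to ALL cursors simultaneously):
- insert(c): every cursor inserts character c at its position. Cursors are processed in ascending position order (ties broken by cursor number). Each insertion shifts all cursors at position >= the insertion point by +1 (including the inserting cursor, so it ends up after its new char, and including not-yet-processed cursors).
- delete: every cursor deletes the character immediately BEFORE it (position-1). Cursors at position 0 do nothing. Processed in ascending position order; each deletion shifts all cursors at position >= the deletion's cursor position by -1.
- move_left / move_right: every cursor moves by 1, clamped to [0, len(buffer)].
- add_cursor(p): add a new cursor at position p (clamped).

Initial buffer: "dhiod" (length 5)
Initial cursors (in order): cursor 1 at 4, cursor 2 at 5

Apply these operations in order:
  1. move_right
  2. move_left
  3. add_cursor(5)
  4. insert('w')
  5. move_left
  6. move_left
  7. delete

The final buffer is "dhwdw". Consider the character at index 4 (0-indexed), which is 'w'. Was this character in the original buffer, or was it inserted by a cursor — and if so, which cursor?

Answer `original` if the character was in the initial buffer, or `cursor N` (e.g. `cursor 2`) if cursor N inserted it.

Answer: cursor 3

Derivation:
After op 1 (move_right): buffer="dhiod" (len 5), cursors c1@5 c2@5, authorship .....
After op 2 (move_left): buffer="dhiod" (len 5), cursors c1@4 c2@4, authorship .....
After op 3 (add_cursor(5)): buffer="dhiod" (len 5), cursors c1@4 c2@4 c3@5, authorship .....
After op 4 (insert('w')): buffer="dhiowwdw" (len 8), cursors c1@6 c2@6 c3@8, authorship ....12.3
After op 5 (move_left): buffer="dhiowwdw" (len 8), cursors c1@5 c2@5 c3@7, authorship ....12.3
After op 6 (move_left): buffer="dhiowwdw" (len 8), cursors c1@4 c2@4 c3@6, authorship ....12.3
After op 7 (delete): buffer="dhwdw" (len 5), cursors c1@2 c2@2 c3@3, authorship ..1.3
Authorship (.=original, N=cursor N): . . 1 . 3
Index 4: author = 3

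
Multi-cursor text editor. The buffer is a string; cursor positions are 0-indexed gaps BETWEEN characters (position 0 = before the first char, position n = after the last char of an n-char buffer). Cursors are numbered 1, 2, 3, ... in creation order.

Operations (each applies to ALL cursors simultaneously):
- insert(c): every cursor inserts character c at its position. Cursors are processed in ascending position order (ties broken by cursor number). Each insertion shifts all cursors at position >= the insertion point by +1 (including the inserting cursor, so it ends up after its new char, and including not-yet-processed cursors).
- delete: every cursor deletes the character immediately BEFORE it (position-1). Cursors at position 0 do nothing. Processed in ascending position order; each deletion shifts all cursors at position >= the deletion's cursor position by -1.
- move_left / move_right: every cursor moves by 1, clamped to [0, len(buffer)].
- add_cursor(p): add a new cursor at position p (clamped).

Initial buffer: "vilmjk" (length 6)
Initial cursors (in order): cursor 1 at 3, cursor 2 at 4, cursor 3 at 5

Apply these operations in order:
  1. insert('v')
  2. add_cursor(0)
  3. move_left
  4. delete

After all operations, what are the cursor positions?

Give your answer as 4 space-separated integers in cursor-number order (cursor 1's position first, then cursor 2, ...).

After op 1 (insert('v')): buffer="vilvmvjvk" (len 9), cursors c1@4 c2@6 c3@8, authorship ...1.2.3.
After op 2 (add_cursor(0)): buffer="vilvmvjvk" (len 9), cursors c4@0 c1@4 c2@6 c3@8, authorship ...1.2.3.
After op 3 (move_left): buffer="vilvmvjvk" (len 9), cursors c4@0 c1@3 c2@5 c3@7, authorship ...1.2.3.
After op 4 (delete): buffer="vivvvk" (len 6), cursors c4@0 c1@2 c2@3 c3@4, authorship ..123.

Answer: 2 3 4 0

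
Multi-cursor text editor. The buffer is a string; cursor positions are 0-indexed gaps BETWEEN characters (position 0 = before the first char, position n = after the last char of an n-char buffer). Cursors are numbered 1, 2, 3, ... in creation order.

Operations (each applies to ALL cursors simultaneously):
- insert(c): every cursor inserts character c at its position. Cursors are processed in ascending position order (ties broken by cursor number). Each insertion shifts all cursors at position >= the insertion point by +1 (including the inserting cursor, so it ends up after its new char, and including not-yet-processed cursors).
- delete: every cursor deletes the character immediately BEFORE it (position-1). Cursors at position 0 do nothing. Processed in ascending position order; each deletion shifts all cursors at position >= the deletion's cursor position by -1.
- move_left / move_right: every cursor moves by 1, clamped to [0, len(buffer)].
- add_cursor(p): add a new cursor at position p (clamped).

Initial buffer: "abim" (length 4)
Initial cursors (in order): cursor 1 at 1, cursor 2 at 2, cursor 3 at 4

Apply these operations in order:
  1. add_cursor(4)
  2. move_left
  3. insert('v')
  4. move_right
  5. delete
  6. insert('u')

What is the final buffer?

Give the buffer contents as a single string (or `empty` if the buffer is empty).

After op 1 (add_cursor(4)): buffer="abim" (len 4), cursors c1@1 c2@2 c3@4 c4@4, authorship ....
After op 2 (move_left): buffer="abim" (len 4), cursors c1@0 c2@1 c3@3 c4@3, authorship ....
After op 3 (insert('v')): buffer="vavbivvm" (len 8), cursors c1@1 c2@3 c3@7 c4@7, authorship 1.2..34.
After op 4 (move_right): buffer="vavbivvm" (len 8), cursors c1@2 c2@4 c3@8 c4@8, authorship 1.2..34.
After op 5 (delete): buffer="vviv" (len 4), cursors c1@1 c2@2 c3@4 c4@4, authorship 12.3
After op 6 (insert('u')): buffer="vuvuivuu" (len 8), cursors c1@2 c2@4 c3@8 c4@8, authorship 1122.334

Answer: vuvuivuu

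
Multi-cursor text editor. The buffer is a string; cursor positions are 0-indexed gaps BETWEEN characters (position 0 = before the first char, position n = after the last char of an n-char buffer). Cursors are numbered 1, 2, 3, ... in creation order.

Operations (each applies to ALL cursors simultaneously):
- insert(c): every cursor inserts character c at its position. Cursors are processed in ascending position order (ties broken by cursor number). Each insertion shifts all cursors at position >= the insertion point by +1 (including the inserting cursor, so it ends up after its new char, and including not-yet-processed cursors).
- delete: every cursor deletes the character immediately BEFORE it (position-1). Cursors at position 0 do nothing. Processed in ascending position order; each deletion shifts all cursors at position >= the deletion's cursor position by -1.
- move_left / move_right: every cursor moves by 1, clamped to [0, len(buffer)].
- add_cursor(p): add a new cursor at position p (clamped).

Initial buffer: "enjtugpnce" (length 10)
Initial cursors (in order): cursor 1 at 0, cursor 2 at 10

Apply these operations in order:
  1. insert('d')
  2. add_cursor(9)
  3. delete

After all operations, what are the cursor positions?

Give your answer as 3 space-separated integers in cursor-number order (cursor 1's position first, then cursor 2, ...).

Answer: 0 9 7

Derivation:
After op 1 (insert('d')): buffer="denjtugpnced" (len 12), cursors c1@1 c2@12, authorship 1..........2
After op 2 (add_cursor(9)): buffer="denjtugpnced" (len 12), cursors c1@1 c3@9 c2@12, authorship 1..........2
After op 3 (delete): buffer="enjtugpce" (len 9), cursors c1@0 c3@7 c2@9, authorship .........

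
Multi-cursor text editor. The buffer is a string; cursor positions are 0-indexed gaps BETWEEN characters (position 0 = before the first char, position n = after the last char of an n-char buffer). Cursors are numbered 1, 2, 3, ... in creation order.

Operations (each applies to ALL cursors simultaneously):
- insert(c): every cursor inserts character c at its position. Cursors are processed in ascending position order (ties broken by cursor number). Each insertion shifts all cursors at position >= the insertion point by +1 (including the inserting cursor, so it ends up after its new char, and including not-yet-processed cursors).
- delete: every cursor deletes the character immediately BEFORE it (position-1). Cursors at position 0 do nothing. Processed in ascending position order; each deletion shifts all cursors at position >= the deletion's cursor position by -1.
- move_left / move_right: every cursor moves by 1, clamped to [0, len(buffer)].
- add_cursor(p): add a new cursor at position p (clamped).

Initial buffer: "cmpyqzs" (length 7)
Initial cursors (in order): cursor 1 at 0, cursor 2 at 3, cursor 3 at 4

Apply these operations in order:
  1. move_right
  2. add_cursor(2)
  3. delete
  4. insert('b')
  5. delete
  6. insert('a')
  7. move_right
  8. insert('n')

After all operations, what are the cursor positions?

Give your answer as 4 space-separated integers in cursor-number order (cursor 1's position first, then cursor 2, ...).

Answer: 5 10 10 5

Derivation:
After op 1 (move_right): buffer="cmpyqzs" (len 7), cursors c1@1 c2@4 c3@5, authorship .......
After op 2 (add_cursor(2)): buffer="cmpyqzs" (len 7), cursors c1@1 c4@2 c2@4 c3@5, authorship .......
After op 3 (delete): buffer="pzs" (len 3), cursors c1@0 c4@0 c2@1 c3@1, authorship ...
After op 4 (insert('b')): buffer="bbpbbzs" (len 7), cursors c1@2 c4@2 c2@5 c3@5, authorship 14.23..
After op 5 (delete): buffer="pzs" (len 3), cursors c1@0 c4@0 c2@1 c3@1, authorship ...
After op 6 (insert('a')): buffer="aapaazs" (len 7), cursors c1@2 c4@2 c2@5 c3@5, authorship 14.23..
After op 7 (move_right): buffer="aapaazs" (len 7), cursors c1@3 c4@3 c2@6 c3@6, authorship 14.23..
After op 8 (insert('n')): buffer="aapnnaaznns" (len 11), cursors c1@5 c4@5 c2@10 c3@10, authorship 14.1423.23.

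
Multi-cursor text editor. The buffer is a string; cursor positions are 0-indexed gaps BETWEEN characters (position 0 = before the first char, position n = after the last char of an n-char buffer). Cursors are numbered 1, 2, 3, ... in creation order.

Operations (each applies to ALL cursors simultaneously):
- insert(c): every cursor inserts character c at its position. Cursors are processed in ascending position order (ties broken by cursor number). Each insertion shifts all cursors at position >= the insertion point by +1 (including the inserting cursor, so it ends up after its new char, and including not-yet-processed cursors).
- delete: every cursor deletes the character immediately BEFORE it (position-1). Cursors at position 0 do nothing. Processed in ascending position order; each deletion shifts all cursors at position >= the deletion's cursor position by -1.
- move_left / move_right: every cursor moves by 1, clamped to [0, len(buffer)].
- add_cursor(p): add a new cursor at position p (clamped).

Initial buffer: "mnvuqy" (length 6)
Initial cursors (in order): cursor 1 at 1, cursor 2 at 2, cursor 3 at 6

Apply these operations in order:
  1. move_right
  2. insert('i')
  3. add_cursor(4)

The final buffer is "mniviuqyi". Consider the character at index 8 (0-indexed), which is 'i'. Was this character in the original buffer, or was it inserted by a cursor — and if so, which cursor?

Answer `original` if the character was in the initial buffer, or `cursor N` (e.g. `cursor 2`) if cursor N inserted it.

Answer: cursor 3

Derivation:
After op 1 (move_right): buffer="mnvuqy" (len 6), cursors c1@2 c2@3 c3@6, authorship ......
After op 2 (insert('i')): buffer="mniviuqyi" (len 9), cursors c1@3 c2@5 c3@9, authorship ..1.2...3
After op 3 (add_cursor(4)): buffer="mniviuqyi" (len 9), cursors c1@3 c4@4 c2@5 c3@9, authorship ..1.2...3
Authorship (.=original, N=cursor N): . . 1 . 2 . . . 3
Index 8: author = 3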